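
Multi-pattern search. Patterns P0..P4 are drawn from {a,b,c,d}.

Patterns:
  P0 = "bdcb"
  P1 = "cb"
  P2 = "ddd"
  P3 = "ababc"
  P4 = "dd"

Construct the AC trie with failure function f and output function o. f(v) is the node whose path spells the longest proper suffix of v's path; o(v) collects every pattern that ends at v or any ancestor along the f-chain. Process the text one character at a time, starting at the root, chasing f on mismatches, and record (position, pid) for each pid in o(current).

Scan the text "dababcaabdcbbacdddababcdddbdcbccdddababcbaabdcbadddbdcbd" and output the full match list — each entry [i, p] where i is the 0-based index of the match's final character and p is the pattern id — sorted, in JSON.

Build automaton:
Trie (insert patterns):
  0='ε' goto a→10 b→1 c→5 d→7
  1='b' goto d→2
  2='bd' goto c→3
  3='bdc' goto b→4
  4='bdcb' goto ·  [P0 ends]
  5='c' goto b→6
  6='cb' goto ·  [P1 ends]
  7='d' goto d→8
  8='dd' goto d→9  [P4 ends]
  9='ddd' goto ·  [P2 ends]
  10='a' goto b→11
  11='ab' goto a→12
  12='aba' goto b→13
  13='abab' goto c→14
  14='ababc' goto ·  [P3 ends]

BFS fail/out derivation:
  n1('b'): parent n0 fail=0; on 'b' 0 → fail=0;  out ∅∪∅=∅
  n5('c'): parent n0 fail=0; on 'c' 0 → fail=0;  out ∅∪∅=∅
  n7('d'): parent n0 fail=0; on 'd' 0 → fail=0;  out ∅∪∅=∅
  n10('a'): parent n0 fail=0; on 'a' 0 → fail=0;  out ∅∪∅=∅
  n2('bd'): parent n1 fail=0; on 'd' 0 → fail=7;  out ∅∪∅=∅
  n6('cb'): parent n5 fail=0; on 'b' 0 → fail=1;  out {1}∪∅={1}
  n8('dd'): parent n7 fail=0; on 'd' 0 → fail=7;  out {4}∪∅={4}
  n11('ab'): parent n10 fail=0; on 'b' 0 → fail=1;  out ∅∪∅=∅
  n3('bdc'): parent n2 fail=7; on 'c' 7→0 → fail=5;  out ∅∪∅=∅
  n9('ddd'): parent n8 fail=7; on 'd' 7 → fail=8;  out {2}∪{4}={2,4}
  n12('aba'): parent n11 fail=1; on 'a' 1→0 → fail=10;  out ∅∪∅=∅
  n4('bdcb'): parent n3 fail=5; on 'b' 5 → fail=6;  out {0}∪{1}={0,1}
  n13('abab'): parent n12 fail=10; on 'b' 10 → fail=11;  out ∅∪∅=∅
  n14('ababc'): parent n13 fail=11; on 'c' 11→1→0 → fail=5;  out {3}∪∅={3}

Run:
pos 0 'd': at 7
pos 1 'a': at 10 (via fail)
pos 2 'b': at 11
pos 3 'a': at 12
pos 4 'b': at 13
pos 5 'c': at 14  emit P3@[1:5]
pos 6 'a': at 10 (via fail)
pos 7 'a': at 10 (via fail)
pos 8 'b': at 11
pos 9 'd': at 2 (via fail)
pos 10 'c': at 3
pos 11 'b': at 4  emit P0@[8:11],P1@[10:11]
pos 12 'b': at 1 (via fail)
pos 13 'a': at 10 (via fail)
pos 14 'c': at 5 (via fail)
pos 15 'd': at 7 (via fail)
pos 16 'd': at 8  emit P4@[15:16]
pos 17 'd': at 9  emit P2@[15:17],P4@[16:17]
pos 18 'a': at 10 (via fail)
pos 19 'b': at 11
pos 20 'a': at 12
pos 21 'b': at 13
pos 22 'c': at 14  emit P3@[18:22]
pos 23 'd': at 7 (via fail)
pos 24 'd': at 8  emit P4@[23:24]
pos 25 'd': at 9  emit P2@[23:25],P4@[24:25]
pos 26 'b': at 1 (via fail)
pos 27 'd': at 2
pos 28 'c': at 3
pos 29 'b': at 4  emit P0@[26:29],P1@[28:29]
pos 30 'c': at 5 (via fail)
pos 31 'c': at 5 (via fail)
pos 32 'd': at 7 (via fail)
pos 33 'd': at 8  emit P4@[32:33]
pos 34 'd': at 9  emit P2@[32:34],P4@[33:34]
pos 35 'a': at 10 (via fail)
pos 36 'b': at 11
pos 37 'a': at 12
pos 38 'b': at 13
pos 39 'c': at 14  emit P3@[35:39]
pos 40 'b': at 6 (via fail)  emit P1@[39:40]
pos 41 'a': at 10 (via fail)
pos 42 'a': at 10 (via fail)
pos 43 'b': at 11
pos 44 'd': at 2 (via fail)
pos 45 'c': at 3
pos 46 'b': at 4  emit P0@[43:46],P1@[45:46]
pos 47 'a': at 10 (via fail)
pos 48 'd': at 7 (via fail)
pos 49 'd': at 8  emit P4@[48:49]
pos 50 'd': at 9  emit P2@[48:50],P4@[49:50]
pos 51 'b': at 1 (via fail)
pos 52 'd': at 2
pos 53 'c': at 3
pos 54 'b': at 4  emit P0@[51:54],P1@[53:54]
pos 55 'd': at 2 (via fail)

Matches: [[5,3],[11,0],[11,1],[16,4],[17,2],[17,4],[22,3],[24,4],[25,2],[25,4],[29,0],[29,1],[33,4],[34,2],[34,4],[39,3],[40,1],[46,0],[46,1],[49,4],[50,2],[50,4],[54,0],[54,1]]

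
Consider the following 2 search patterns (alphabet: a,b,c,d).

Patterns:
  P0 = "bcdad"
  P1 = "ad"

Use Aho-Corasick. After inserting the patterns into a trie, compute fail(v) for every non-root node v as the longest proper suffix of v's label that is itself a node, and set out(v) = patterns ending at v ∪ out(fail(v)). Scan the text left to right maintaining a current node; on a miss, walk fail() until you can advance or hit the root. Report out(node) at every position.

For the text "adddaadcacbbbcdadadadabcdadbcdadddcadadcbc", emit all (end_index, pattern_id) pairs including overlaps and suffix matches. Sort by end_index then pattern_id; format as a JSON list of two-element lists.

Build:
Trie nodes:
  0='ε' goto a→6 b→1
  1='b' goto c→2
  2='bc' goto d→3
  3='bcd' goto a→4
  4='bcda' goto d→5
  5='bcdad' goto ·  ←P0
  6='a' goto d→7
  7='ad' goto ·  ←P1

BFS fail/out derivation:
  fail(1) 'b': from fail(0)=0 chase 'b': 0 ⇒ 0;  out=∅∪out(0)=∅
  fail(6) 'a': from fail(0)=0 chase 'a': 0 ⇒ 0;  out=∅∪out(0)=∅
  fail(2) 'bc': from fail(1)=0 chase 'c': 0 ⇒ 0;  out=∅∪out(0)=∅
  fail(7) 'ad': from fail(6)=0 chase 'd': 0 ⇒ 0;  out={1}∪out(0)={1}
  fail(3) 'bcd': from fail(2)=0 chase 'd': 0 ⇒ 0;  out=∅∪out(0)=∅
  fail(4) 'bcda': from fail(3)=0 chase 'a': 0 ⇒ 6;  out=∅∪out(6)=∅
  fail(5) 'bcdad': from fail(4)=6 chase 'd': 6 ⇒ 7;  out={0}∪out(7)={0,1}

Scan:
pos 0 'a': at 6
pos 1 'd': at 7  ** P1@[0:1]
pos 2 'd': at 0 ·f
pos 3 'd': at 0
pos 4 'a': at 6
pos 5 'a': at 6 ·f
pos 6 'd': at 7  ** P1@[5:6]
pos 7 'c': at 0 ·f
pos 8 'a': at 6
pos 9 'c': at 0 ·f
pos 10 'b': at 1
pos 11 'b': at 1 ·f
pos 12 'b': at 1 ·f
pos 13 'c': at 2
pos 14 'd': at 3
pos 15 'a': at 4
pos 16 'd': at 5  ** P0@[12:16],P1@[15:16]
pos 17 'a': at 6 ·f
pos 18 'd': at 7  ** P1@[17:18]
pos 19 'a': at 6 ·f
pos 20 'd': at 7  ** P1@[19:20]
pos 21 'a': at 6 ·f
pos 22 'b': at 1 ·f
pos 23 'c': at 2
pos 24 'd': at 3
pos 25 'a': at 4
pos 26 'd': at 5  ** P0@[22:26],P1@[25:26]
pos 27 'b': at 1 ·f
pos 28 'c': at 2
pos 29 'd': at 3
pos 30 'a': at 4
pos 31 'd': at 5  ** P0@[27:31],P1@[30:31]
pos 32 'd': at 0 ·f
pos 33 'd': at 0
pos 34 'c': at 0
pos 35 'a': at 6
pos 36 'd': at 7  ** P1@[35:36]
pos 37 'a': at 6 ·f
pos 38 'd': at 7  ** P1@[37:38]
pos 39 'c': at 0 ·f
pos 40 'b': at 1
pos 41 'c': at 2

Matches: [[1,1],[6,1],[16,0],[16,1],[18,1],[20,1],[26,0],[26,1],[31,0],[31,1],[36,1],[38,1]]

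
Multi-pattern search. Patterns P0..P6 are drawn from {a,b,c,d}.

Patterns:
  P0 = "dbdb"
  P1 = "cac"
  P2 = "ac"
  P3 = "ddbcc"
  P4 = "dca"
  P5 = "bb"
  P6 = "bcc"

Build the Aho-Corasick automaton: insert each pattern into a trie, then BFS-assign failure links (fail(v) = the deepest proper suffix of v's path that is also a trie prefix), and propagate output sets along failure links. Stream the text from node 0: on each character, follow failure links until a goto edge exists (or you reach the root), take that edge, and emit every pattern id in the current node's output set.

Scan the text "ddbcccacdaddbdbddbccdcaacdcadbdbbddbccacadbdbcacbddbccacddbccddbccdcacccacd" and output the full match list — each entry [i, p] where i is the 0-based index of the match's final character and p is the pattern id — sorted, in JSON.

Construct AC machine:
Trie (insert patterns):
  0='ε' goto a→8 b→16 c→5 d→1
  1='d' goto b→2 c→14 d→10
  2='db' goto d→3
  3='dbd' goto b→4
  4='dbdb' goto ·  [P0 ends]
  5='c' goto a→6
  6='ca' goto c→7
  7='cac' goto ·  [P1 ends]
  8='a' goto c→9
  9='ac' goto ·  [P2 ends]
  10='dd' goto b→11
  11='ddb' goto c→12
  12='ddbc' goto c→13
  13='ddbcc' goto ·  [P3 ends]
  14='dc' goto a→15
  15='dca' goto ·  [P4 ends]
  16='b' goto b→17 c→18
  17='bb' goto ·  [P5 ends]
  18='bc' goto c→19
  19='bcc' goto ·  [P6 ends]

Failure links (BFS by depth):
  n1('d'): parent n0 fail=0; on 'd' 0 → fail=0;  out ∅∪∅=∅
  n5('c'): parent n0 fail=0; on 'c' 0 → fail=0;  out ∅∪∅=∅
  n8('a'): parent n0 fail=0; on 'a' 0 → fail=0;  out ∅∪∅=∅
  n16('b'): parent n0 fail=0; on 'b' 0 → fail=0;  out ∅∪∅=∅
  n2('db'): parent n1 fail=0; on 'b' 0 → fail=16;  out ∅∪∅=∅
  n6('ca'): parent n5 fail=0; on 'a' 0 → fail=8;  out ∅∪∅=∅
  n9('ac'): parent n8 fail=0; on 'c' 0 → fail=5;  out {2}∪∅={2}
  n10('dd'): parent n1 fail=0; on 'd' 0 → fail=1;  out ∅∪∅=∅
  n14('dc'): parent n1 fail=0; on 'c' 0 → fail=5;  out ∅∪∅=∅
  n17('bb'): parent n16 fail=0; on 'b' 0 → fail=16;  out {5}∪∅={5}
  n18('bc'): parent n16 fail=0; on 'c' 0 → fail=5;  out ∅∪∅=∅
  n3('dbd'): parent n2 fail=16; on 'd' 16→0 → fail=1;  out ∅∪∅=∅
  n7('cac'): parent n6 fail=8; on 'c' 8 → fail=9;  out {1}∪{2}={1,2}
  n11('ddb'): parent n10 fail=1; on 'b' 1 → fail=2;  out ∅∪∅=∅
  n15('dca'): parent n14 fail=5; on 'a' 5 → fail=6;  out {4}∪∅={4}
  n19('bcc'): parent n18 fail=5; on 'c' 5→0 → fail=5;  out {6}∪∅={6}
  n4('dbdb'): parent n3 fail=1; on 'b' 1 → fail=2;  out {0}∪∅={0}
  n12('ddbc'): parent n11 fail=2; on 'c' 2→16 → fail=18;  out ∅∪∅=∅
  n13('ddbcc'): parent n12 fail=18; on 'c' 18 → fail=19;  out {3}∪{6}={3,6}

Text stream:
i=0 'd': node 0→1
i=1 'd': node 1→10
i=2 'b': node 10→11
i=3 'c': node 11→12
i=4 'c': node 12→13  → match P3@[0:4],P6@[2:4]
i=5 'c': node 13→5 (via fail)
i=6 'a': node 5→6
i=7 'c': node 6→7  → match P1@[5:7],P2@[6:7]
i=8 'd': node 7→1 (via fail)
i=9 'a': node 1→8 (via fail)
i=10 'd': node 8→1 (via fail)
i=11 'd': node 1→10
i=12 'b': node 10→11
i=13 'd': node 11→3 (via fail)
i=14 'b': node 3→4  → match P0@[11:14]
i=15 'd': node 4→3 (via fail)
i=16 'd': node 3→10 (via fail)
i=17 'b': node 10→11
i=18 'c': node 11→12
i=19 'c': node 12→13  → match P3@[15:19],P6@[17:19]
i=20 'd': node 13→1 (via fail)
i=21 'c': node 1→14
i=22 'a': node 14→15  → match P4@[20:22]
i=23 'a': node 15→8 (via fail)
i=24 'c': node 8→9  → match P2@[23:24]
i=25 'd': node 9→1 (via fail)
i=26 'c': node 1→14
i=27 'a': node 14→15  → match P4@[25:27]
i=28 'd': node 15→1 (via fail)
i=29 'b': node 1→2
i=30 'd': node 2→3
i=31 'b': node 3→4  → match P0@[28:31]
i=32 'b': node 4→17 (via fail)  → match P5@[31:32]
i=33 'd': node 17→1 (via fail)
i=34 'd': node 1→10
i=35 'b': node 10→11
i=36 'c': node 11→12
i=37 'c': node 12→13  → match P3@[33:37],P6@[35:37]
i=38 'a': node 13→6 (via fail)
i=39 'c': node 6→7  → match P1@[37:39],P2@[38:39]
i=40 'a': node 7→6 (via fail)
i=41 'd': node 6→1 (via fail)
i=42 'b': node 1→2
i=43 'd': node 2→3
i=44 'b': node 3→4  → match P0@[41:44]
i=45 'c': node 4→18 (via fail)
i=46 'a': node 18→6 (via fail)
i=47 'c': node 6→7  → match P1@[45:47],P2@[46:47]
i=48 'b': node 7→16 (via fail)
i=49 'd': node 16→1 (via fail)
i=50 'd': node 1→10
i=51 'b': node 10→11
i=52 'c': node 11→12
i=53 'c': node 12→13  → match P3@[49:53],P6@[51:53]
i=54 'a': node 13→6 (via fail)
i=55 'c': node 6→7  → match P1@[53:55],P2@[54:55]
i=56 'd': node 7→1 (via fail)
i=57 'd': node 1→10
i=58 'b': node 10→11
i=59 'c': node 11→12
i=60 'c': node 12→13  → match P3@[56:60],P6@[58:60]
i=61 'd': node 13→1 (via fail)
i=62 'd': node 1→10
i=63 'b': node 10→11
i=64 'c': node 11→12
i=65 'c': node 12→13  → match P3@[61:65],P6@[63:65]
i=66 'd': node 13→1 (via fail)
i=67 'c': node 1→14
i=68 'a': node 14→15  → match P4@[66:68]
i=69 'c': node 15→7 (via fail)  → match P1@[67:69],P2@[68:69]
i=70 'c': node 7→5 (via fail)
i=71 'c': node 5→5 (via fail)
i=72 'a': node 5→6
i=73 'c': node 6→7  → match P1@[71:73],P2@[72:73]
i=74 'd': node 7→1 (via fail)

All matches (sorted): [[4,3],[4,6],[7,1],[7,2],[14,0],[19,3],[19,6],[22,4],[24,2],[27,4],[31,0],[32,5],[37,3],[37,6],[39,1],[39,2],[44,0],[47,1],[47,2],[53,3],[53,6],[55,1],[55,2],[60,3],[60,6],[65,3],[65,6],[68,4],[69,1],[69,2],[73,1],[73,2]]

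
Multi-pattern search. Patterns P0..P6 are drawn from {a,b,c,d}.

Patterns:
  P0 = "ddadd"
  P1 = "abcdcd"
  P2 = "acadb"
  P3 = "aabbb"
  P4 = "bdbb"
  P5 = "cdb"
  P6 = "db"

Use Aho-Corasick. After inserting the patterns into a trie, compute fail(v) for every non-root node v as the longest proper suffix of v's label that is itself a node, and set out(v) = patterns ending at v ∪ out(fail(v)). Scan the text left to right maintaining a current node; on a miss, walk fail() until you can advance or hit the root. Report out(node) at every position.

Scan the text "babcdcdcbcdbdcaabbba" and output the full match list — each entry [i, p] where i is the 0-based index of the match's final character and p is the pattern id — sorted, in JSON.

Build automaton:
Trie nodes:
  n0 'ε': a→6 b→20 c→24 d→1
  n1 'd': b→27 d→2
  n2 'dd': a→3
  n3 'dda': d→4
  n4 'ddad': d→5
  n5 'ddadd': ·  [P0 ends]
  n6 'a': a→16 b→7 c→12
  n7 'ab': c→8
  n8 'abc': d→9
  n9 'abcd': c→10
  n10 'abcdc': d→11
  n11 'abcdcd': ·  [P1 ends]
  n12 'ac': a→13
  n13 'aca': d→14
  n14 'acad': b→15
  n15 'acadb': ·  [P2 ends]
  n16 'aa': b→17
  n17 'aab': b→18
  n18 'aabb': b→19
  n19 'aabbb': ·  [P3 ends]
  n20 'b': d→21
  n21 'bd': b→22
  n22 'bdb': b→23
  n23 'bdbb': ·  [P4 ends]
  n24 'c': d→25
  n25 'cd': b→26
  n26 'cdb': ·  [P5 ends]
  n27 'db': ·  [P6 ends]

Failure links (BFS by depth):
  fail(1) 'd': from fail(0)=0 chase 'd': 0 ⇒ 0;  out=∅∪out(0)=∅
  fail(6) 'a': from fail(0)=0 chase 'a': 0 ⇒ 0;  out=∅∪out(0)=∅
  fail(20) 'b': from fail(0)=0 chase 'b': 0 ⇒ 0;  out=∅∪out(0)=∅
  fail(24) 'c': from fail(0)=0 chase 'c': 0 ⇒ 0;  out=∅∪out(0)=∅
  fail(2) 'dd': from fail(1)=0 chase 'd': 0 ⇒ 1;  out=∅∪out(1)=∅
  fail(7) 'ab': from fail(6)=0 chase 'b': 0 ⇒ 20;  out=∅∪out(20)=∅
  fail(12) 'ac': from fail(6)=0 chase 'c': 0 ⇒ 24;  out=∅∪out(24)=∅
  fail(16) 'aa': from fail(6)=0 chase 'a': 0 ⇒ 6;  out=∅∪out(6)=∅
  fail(21) 'bd': from fail(20)=0 chase 'd': 0 ⇒ 1;  out=∅∪out(1)=∅
  fail(25) 'cd': from fail(24)=0 chase 'd': 0 ⇒ 1;  out=∅∪out(1)=∅
  fail(27) 'db': from fail(1)=0 chase 'b': 0 ⇒ 20;  out={6}∪out(20)={6}
  fail(3) 'dda': from fail(2)=1 chase 'a': 1→0 ⇒ 6;  out=∅∪out(6)=∅
  fail(8) 'abc': from fail(7)=20 chase 'c': 20→0 ⇒ 24;  out=∅∪out(24)=∅
  fail(13) 'aca': from fail(12)=24 chase 'a': 24→0 ⇒ 6;  out=∅∪out(6)=∅
  fail(17) 'aab': from fail(16)=6 chase 'b': 6 ⇒ 7;  out=∅∪out(7)=∅
  fail(22) 'bdb': from fail(21)=1 chase 'b': 1 ⇒ 27;  out=∅∪out(27)={6}
  fail(26) 'cdb': from fail(25)=1 chase 'b': 1 ⇒ 27;  out={5}∪out(27)={5,6}
  fail(4) 'ddad': from fail(3)=6 chase 'd': 6→0 ⇒ 1;  out=∅∪out(1)=∅
  fail(9) 'abcd': from fail(8)=24 chase 'd': 24 ⇒ 25;  out=∅∪out(25)=∅
  fail(14) 'acad': from fail(13)=6 chase 'd': 6→0 ⇒ 1;  out=∅∪out(1)=∅
  fail(18) 'aabb': from fail(17)=7 chase 'b': 7→20→0 ⇒ 20;  out=∅∪out(20)=∅
  fail(23) 'bdbb': from fail(22)=27 chase 'b': 27→20→0 ⇒ 20;  out={4}∪out(20)={4}
  fail(5) 'ddadd': from fail(4)=1 chase 'd': 1 ⇒ 2;  out={0}∪out(2)={0}
  fail(10) 'abcdc': from fail(9)=25 chase 'c': 25→1→0 ⇒ 24;  out=∅∪out(24)=∅
  fail(15) 'acadb': from fail(14)=1 chase 'b': 1 ⇒ 27;  out={2}∪out(27)={2,6}
  fail(19) 'aabbb': from fail(18)=20 chase 'b': 20→0 ⇒ 20;  out={3}∪out(20)={3}
  fail(11) 'abcdcd': from fail(10)=24 chase 'd': 24 ⇒ 25;  out={1}∪out(25)={1}

Scan:
i=0 'b': node 0→20
i=1 'a': node 20→6 (via fail)
i=2 'b': node 6→7
i=3 'c': node 7→8
i=4 'd': node 8→9
i=5 'c': node 9→10
i=6 'd': node 10→11  → match P1@[1:6]
i=7 'c': node 11→24 (via fail)
i=8 'b': node 24→20 (via fail)
i=9 'c': node 20→24 (via fail)
i=10 'd': node 24→25
i=11 'b': node 25→26  → match P5@[9:11],P6@[10:11]
i=12 'd': node 26→21 (via fail)
i=13 'c': node 21→24 (via fail)
i=14 'a': node 24→6 (via fail)
i=15 'a': node 6→16
i=16 'b': node 16→17
i=17 'b': node 17→18
i=18 'b': node 18→19  → match P3@[14:18]
i=19 'a': node 19→6 (via fail)

Matches: [[6,1],[11,5],[11,6],[18,3]]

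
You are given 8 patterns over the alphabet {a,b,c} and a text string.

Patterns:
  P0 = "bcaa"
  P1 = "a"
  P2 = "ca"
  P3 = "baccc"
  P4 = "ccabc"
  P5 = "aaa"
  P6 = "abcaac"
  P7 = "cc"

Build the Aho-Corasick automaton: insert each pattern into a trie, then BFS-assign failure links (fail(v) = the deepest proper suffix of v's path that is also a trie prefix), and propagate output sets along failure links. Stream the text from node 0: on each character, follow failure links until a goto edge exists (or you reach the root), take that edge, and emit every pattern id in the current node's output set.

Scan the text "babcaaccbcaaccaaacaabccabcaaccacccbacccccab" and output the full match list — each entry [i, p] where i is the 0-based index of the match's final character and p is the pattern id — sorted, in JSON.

Construct AC machine:
Trie (insert patterns):
  n0 'ε': a→5 b→1 c→6
  n1 'b': a→8 c→2
  n2 'bc': a→3
  n3 'bca': a→4
  n4 'bcaa': ·  ←P0
  n5 'a': a→16 b→18  ←P1
  n6 'c': a→7 c→12
  n7 'ca': ·  ←P2
  n8 'ba': c→9
  n9 'bac': c→10
  n10 'bacc': c→11
  n11 'baccc': ·  ←P3
  n12 'cc': a→13  ←P7
  n13 'cca': b→14
  n14 'ccab': c→15
  n15 'ccabc': ·  ←P4
  n16 'aa': a→17
  n17 'aaa': ·  ←P5
  n18 'ab': c→19
  n19 'abc': a→20
  n20 'abca': a→21
  n21 'abcaa': c→22
  n22 'abcaac': ·  ←P6

BFS fail/out derivation:
  fail(1) 'b': from fail(0)=0 chase 'b': 0 ⇒ 0;  out=∅∪out(0)=∅
  fail(5) 'a': from fail(0)=0 chase 'a': 0 ⇒ 0;  out={1}∪out(0)={1}
  fail(6) 'c': from fail(0)=0 chase 'c': 0 ⇒ 0;  out=∅∪out(0)=∅
  fail(2) 'bc': from fail(1)=0 chase 'c': 0 ⇒ 6;  out=∅∪out(6)=∅
  fail(7) 'ca': from fail(6)=0 chase 'a': 0 ⇒ 5;  out={2}∪out(5)={1,2}
  fail(8) 'ba': from fail(1)=0 chase 'a': 0 ⇒ 5;  out=∅∪out(5)={1}
  fail(12) 'cc': from fail(6)=0 chase 'c': 0 ⇒ 6;  out={7}∪out(6)={7}
  fail(16) 'aa': from fail(5)=0 chase 'a': 0 ⇒ 5;  out=∅∪out(5)={1}
  fail(18) 'ab': from fail(5)=0 chase 'b': 0 ⇒ 1;  out=∅∪out(1)=∅
  fail(3) 'bca': from fail(2)=6 chase 'a': 6 ⇒ 7;  out=∅∪out(7)={1,2}
  fail(9) 'bac': from fail(8)=5 chase 'c': 5→0 ⇒ 6;  out=∅∪out(6)=∅
  fail(13) 'cca': from fail(12)=6 chase 'a': 6 ⇒ 7;  out=∅∪out(7)={1,2}
  fail(17) 'aaa': from fail(16)=5 chase 'a': 5 ⇒ 16;  out={5}∪out(16)={1,5}
  fail(19) 'abc': from fail(18)=1 chase 'c': 1 ⇒ 2;  out=∅∪out(2)=∅
  fail(4) 'bcaa': from fail(3)=7 chase 'a': 7→5 ⇒ 16;  out={0}∪out(16)={0,1}
  fail(10) 'bacc': from fail(9)=6 chase 'c': 6 ⇒ 12;  out=∅∪out(12)={7}
  fail(14) 'ccab': from fail(13)=7 chase 'b': 7→5 ⇒ 18;  out=∅∪out(18)=∅
  fail(20) 'abca': from fail(19)=2 chase 'a': 2 ⇒ 3;  out=∅∪out(3)={1,2}
  fail(11) 'baccc': from fail(10)=12 chase 'c': 12→6 ⇒ 12;  out={3}∪out(12)={3,7}
  fail(15) 'ccabc': from fail(14)=18 chase 'c': 18 ⇒ 19;  out={4}∪out(19)={4}
  fail(21) 'abcaa': from fail(20)=3 chase 'a': 3 ⇒ 4;  out=∅∪out(4)={0,1}
  fail(22) 'abcaac': from fail(21)=4 chase 'c': 4→16→5→0 ⇒ 6;  out={6}∪out(6)={6}

Scan:
pos 0 'b': at 1
pos 1 'a': at 8  → match P1@[1:1]
pos 2 'b': at 18 ·f
pos 3 'c': at 19
pos 4 'a': at 20  → match P1@[4:4],P2@[3:4]
pos 5 'a': at 21  → match P0@[2:5],P1@[5:5]
pos 6 'c': at 22  → match P6@[1:6]
pos 7 'c': at 12 ·f  → match P7@[6:7]
pos 8 'b': at 1 ·f
pos 9 'c': at 2
pos 10 'a': at 3  → match P1@[10:10],P2@[9:10]
pos 11 'a': at 4  → match P0@[8:11],P1@[11:11]
pos 12 'c': at 6 ·f
pos 13 'c': at 12  → match P7@[12:13]
pos 14 'a': at 13  → match P1@[14:14],P2@[13:14]
pos 15 'a': at 16 ·f  → match P1@[15:15]
pos 16 'a': at 17  → match P1@[16:16],P5@[14:16]
pos 17 'c': at 6 ·f
pos 18 'a': at 7  → match P1@[18:18],P2@[17:18]
pos 19 'a': at 16 ·f  → match P1@[19:19]
pos 20 'b': at 18 ·f
pos 21 'c': at 19
pos 22 'c': at 12 ·f  → match P7@[21:22]
pos 23 'a': at 13  → match P1@[23:23],P2@[22:23]
pos 24 'b': at 14
pos 25 'c': at 15  → match P4@[21:25]
pos 26 'a': at 20 ·f  → match P1@[26:26],P2@[25:26]
pos 27 'a': at 21  → match P0@[24:27],P1@[27:27]
pos 28 'c': at 22  → match P6@[23:28]
pos 29 'c': at 12 ·f  → match P7@[28:29]
pos 30 'a': at 13  → match P1@[30:30],P2@[29:30]
pos 31 'c': at 6 ·f
pos 32 'c': at 12  → match P7@[31:32]
pos 33 'c': at 12 ·f  → match P7@[32:33]
pos 34 'b': at 1 ·f
pos 35 'a': at 8  → match P1@[35:35]
pos 36 'c': at 9
pos 37 'c': at 10  → match P7@[36:37]
pos 38 'c': at 11  → match P3@[34:38],P7@[37:38]
pos 39 'c': at 12 ·f  → match P7@[38:39]
pos 40 'c': at 12 ·f  → match P7@[39:40]
pos 41 'a': at 13  → match P1@[41:41],P2@[40:41]
pos 42 'b': at 14

All matches (sorted): [[1,1],[4,1],[4,2],[5,0],[5,1],[6,6],[7,7],[10,1],[10,2],[11,0],[11,1],[13,7],[14,1],[14,2],[15,1],[16,1],[16,5],[18,1],[18,2],[19,1],[22,7],[23,1],[23,2],[25,4],[26,1],[26,2],[27,0],[27,1],[28,6],[29,7],[30,1],[30,2],[32,7],[33,7],[35,1],[37,7],[38,3],[38,7],[39,7],[40,7],[41,1],[41,2]]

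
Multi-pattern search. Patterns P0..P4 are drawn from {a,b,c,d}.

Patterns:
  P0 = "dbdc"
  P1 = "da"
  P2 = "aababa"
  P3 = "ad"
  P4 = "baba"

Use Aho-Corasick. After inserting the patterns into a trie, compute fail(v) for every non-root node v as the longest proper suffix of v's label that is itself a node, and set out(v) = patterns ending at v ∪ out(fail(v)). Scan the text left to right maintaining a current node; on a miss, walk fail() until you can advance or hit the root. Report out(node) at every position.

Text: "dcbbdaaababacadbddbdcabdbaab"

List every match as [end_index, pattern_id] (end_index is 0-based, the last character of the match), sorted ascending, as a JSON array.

Construct AC machine:
Trie nodes:
  n0 'ε': a→6 b→13 d→1
  n1 'd': a→5 b→2
  n2 'db': d→3
  n3 'dbd': c→4
  n4 'dbdc': ·  ←P0
  n5 'da': ·  ←P1
  n6 'a': a→7 d→12
  n7 'aa': b→8
  n8 'aab': a→9
  n9 'aaba': b→10
  n10 'aabab': a→11
  n11 'aababa': ·  ←P2
  n12 'ad': ·  ←P3
  n13 'b': a→14
  n14 'ba': b→15
  n15 'bab': a→16
  n16 'baba': ·  ←P4

BFS fail/out derivation:
  fail(1) 'd': from fail(0)=0 chase 'd': 0 ⇒ 0;  out=∅∪out(0)=∅
  fail(6) 'a': from fail(0)=0 chase 'a': 0 ⇒ 0;  out=∅∪out(0)=∅
  fail(13) 'b': from fail(0)=0 chase 'b': 0 ⇒ 0;  out=∅∪out(0)=∅
  fail(2) 'db': from fail(1)=0 chase 'b': 0 ⇒ 13;  out=∅∪out(13)=∅
  fail(5) 'da': from fail(1)=0 chase 'a': 0 ⇒ 6;  out={1}∪out(6)={1}
  fail(7) 'aa': from fail(6)=0 chase 'a': 0 ⇒ 6;  out=∅∪out(6)=∅
  fail(12) 'ad': from fail(6)=0 chase 'd': 0 ⇒ 1;  out={3}∪out(1)={3}
  fail(14) 'ba': from fail(13)=0 chase 'a': 0 ⇒ 6;  out=∅∪out(6)=∅
  fail(3) 'dbd': from fail(2)=13 chase 'd': 13→0 ⇒ 1;  out=∅∪out(1)=∅
  fail(8) 'aab': from fail(7)=6 chase 'b': 6→0 ⇒ 13;  out=∅∪out(13)=∅
  fail(15) 'bab': from fail(14)=6 chase 'b': 6→0 ⇒ 13;  out=∅∪out(13)=∅
  fail(4) 'dbdc': from fail(3)=1 chase 'c': 1→0 ⇒ 0;  out={0}∪out(0)={0}
  fail(9) 'aaba': from fail(8)=13 chase 'a': 13 ⇒ 14;  out=∅∪out(14)=∅
  fail(16) 'baba': from fail(15)=13 chase 'a': 13 ⇒ 14;  out={4}∪out(14)={4}
  fail(10) 'aabab': from fail(9)=14 chase 'b': 14 ⇒ 15;  out=∅∪out(15)=∅
  fail(11) 'aababa': from fail(10)=15 chase 'a': 15 ⇒ 16;  out={2}∪out(16)={2,4}

Scan:
[0] read 'd'  n0⇒n1
[1] read 'c'  n1⇒n0 ·f
[2] read 'b'  n0⇒n13
[3] read 'b'  n13⇒n13 ·f
[4] read 'd'  n13⇒n1 ·f
[5] read 'a'  n1⇒n5  ** P1@[4:5]
[6] read 'a'  n5⇒n7 ·f
[7] read 'a'  n7⇒n7 ·f
[8] read 'b'  n7⇒n8
[9] read 'a'  n8⇒n9
[10] read 'b'  n9⇒n10
[11] read 'a'  n10⇒n11  ** P2@[6:11],P4@[8:11]
[12] read 'c'  n11⇒n0 ·f
[13] read 'a'  n0⇒n6
[14] read 'd'  n6⇒n12  ** P3@[13:14]
[15] read 'b'  n12⇒n2 ·f
[16] read 'd'  n2⇒n3
[17] read 'd'  n3⇒n1 ·f
[18] read 'b'  n1⇒n2
[19] read 'd'  n2⇒n3
[20] read 'c'  n3⇒n4  ** P0@[17:20]
[21] read 'a'  n4⇒n6 ·f
[22] read 'b'  n6⇒n13 ·f
[23] read 'd'  n13⇒n1 ·f
[24] read 'b'  n1⇒n2
[25] read 'a'  n2⇒n14 ·f
[26] read 'a'  n14⇒n7 ·f
[27] read 'b'  n7⇒n8

All matches (sorted): [[5,1],[11,2],[11,4],[14,3],[20,0]]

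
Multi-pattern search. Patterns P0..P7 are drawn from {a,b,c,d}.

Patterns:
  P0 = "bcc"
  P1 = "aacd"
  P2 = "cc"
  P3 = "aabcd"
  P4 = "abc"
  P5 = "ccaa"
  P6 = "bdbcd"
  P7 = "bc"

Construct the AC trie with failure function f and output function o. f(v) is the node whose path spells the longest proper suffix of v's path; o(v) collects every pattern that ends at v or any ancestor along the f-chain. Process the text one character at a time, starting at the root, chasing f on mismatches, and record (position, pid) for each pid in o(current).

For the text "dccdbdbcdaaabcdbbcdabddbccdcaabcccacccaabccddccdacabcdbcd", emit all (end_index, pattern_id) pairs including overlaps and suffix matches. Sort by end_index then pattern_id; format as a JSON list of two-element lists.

Build:
Trie nodes:
  n0 'ε': a→4 b→1 c→8
  n1 'b': c→2 d→17
  n2 'bc': c→3  ←P7
  n3 'bcc': ·  ←P0
  n4 'a': a→5 b→13
  n5 'aa': b→10 c→6
  n6 'aac': d→7
  n7 'aacd': ·  ←P1
  n8 'c': c→9
  n9 'cc': a→15  ←P2
  n10 'aab': c→11
  n11 'aabc': d→12
  n12 'aabcd': ·  ←P3
  n13 'ab': c→14
  n14 'abc': ·  ←P4
  n15 'cca': a→16
  n16 'ccaa': ·  ←P5
  n17 'bd': b→18
  n18 'bdb': c→19
  n19 'bdbc': d→20
  n20 'bdbcd': ·  ←P6

Failure links (BFS by depth):
  n1('b'): parent n0 fail=0; on 'b' 0 → fail=0;  out ∅∪∅=∅
  n4('a'): parent n0 fail=0; on 'a' 0 → fail=0;  out ∅∪∅=∅
  n8('c'): parent n0 fail=0; on 'c' 0 → fail=0;  out ∅∪∅=∅
  n2('bc'): parent n1 fail=0; on 'c' 0 → fail=8;  out {7}∪∅={7}
  n5('aa'): parent n4 fail=0; on 'a' 0 → fail=4;  out ∅∪∅=∅
  n9('cc'): parent n8 fail=0; on 'c' 0 → fail=8;  out {2}∪∅={2}
  n13('ab'): parent n4 fail=0; on 'b' 0 → fail=1;  out ∅∪∅=∅
  n17('bd'): parent n1 fail=0; on 'd' 0 → fail=0;  out ∅∪∅=∅
  n3('bcc'): parent n2 fail=8; on 'c' 8 → fail=9;  out {0}∪{2}={0,2}
  n6('aac'): parent n5 fail=4; on 'c' 4→0 → fail=8;  out ∅∪∅=∅
  n10('aab'): parent n5 fail=4; on 'b' 4 → fail=13;  out ∅∪∅=∅
  n14('abc'): parent n13 fail=1; on 'c' 1 → fail=2;  out {4}∪{7}={4,7}
  n15('cca'): parent n9 fail=8; on 'a' 8→0 → fail=4;  out ∅∪∅=∅
  n18('bdb'): parent n17 fail=0; on 'b' 0 → fail=1;  out ∅∪∅=∅
  n7('aacd'): parent n6 fail=8; on 'd' 8→0 → fail=0;  out {1}∪∅={1}
  n11('aabc'): parent n10 fail=13; on 'c' 13 → fail=14;  out ∅∪{4,7}={4,7}
  n16('ccaa'): parent n15 fail=4; on 'a' 4 → fail=5;  out {5}∪∅={5}
  n19('bdbc'): parent n18 fail=1; on 'c' 1 → fail=2;  out ∅∪{7}={7}
  n12('aabcd'): parent n11 fail=14; on 'd' 14→2→8→0 → fail=0;  out {3}∪∅={3}
  n20('bdbcd'): parent n19 fail=2; on 'd' 2→8→0 → fail=0;  out {6}∪∅={6}

Scan:
i=0 'd': node 0→0
i=1 'c': node 0→8
i=2 'c': node 8→9  ** P2@[1:2]
i=3 'd': node 9→0 (via fail)
i=4 'b': node 0→1
i=5 'd': node 1→17
i=6 'b': node 17→18
i=7 'c': node 18→19  ** P7@[6:7]
i=8 'd': node 19→20  ** P6@[4:8]
i=9 'a': node 20→4 (via fail)
i=10 'a': node 4→5
i=11 'a': node 5→5 (via fail)
i=12 'b': node 5→10
i=13 'c': node 10→11  ** P4@[11:13],P7@[12:13]
i=14 'd': node 11→12  ** P3@[10:14]
i=15 'b': node 12→1 (via fail)
i=16 'b': node 1→1 (via fail)
i=17 'c': node 1→2  ** P7@[16:17]
i=18 'd': node 2→0 (via fail)
i=19 'a': node 0→4
i=20 'b': node 4→13
i=21 'd': node 13→17 (via fail)
i=22 'd': node 17→0 (via fail)
i=23 'b': node 0→1
i=24 'c': node 1→2  ** P7@[23:24]
i=25 'c': node 2→3  ** P0@[23:25],P2@[24:25]
i=26 'd': node 3→0 (via fail)
i=27 'c': node 0→8
i=28 'a': node 8→4 (via fail)
i=29 'a': node 4→5
i=30 'b': node 5→10
i=31 'c': node 10→11  ** P4@[29:31],P7@[30:31]
i=32 'c': node 11→3 (via fail)  ** P0@[30:32],P2@[31:32]
i=33 'c': node 3→9 (via fail)  ** P2@[32:33]
i=34 'a': node 9→15
i=35 'c': node 15→8 (via fail)
i=36 'c': node 8→9  ** P2@[35:36]
i=37 'c': node 9→9 (via fail)  ** P2@[36:37]
i=38 'a': node 9→15
i=39 'a': node 15→16  ** P5@[36:39]
i=40 'b': node 16→10 (via fail)
i=41 'c': node 10→11  ** P4@[39:41],P7@[40:41]
i=42 'c': node 11→3 (via fail)  ** P0@[40:42],P2@[41:42]
i=43 'd': node 3→0 (via fail)
i=44 'd': node 0→0
i=45 'c': node 0→8
i=46 'c': node 8→9  ** P2@[45:46]
i=47 'd': node 9→0 (via fail)
i=48 'a': node 0→4
i=49 'c': node 4→8 (via fail)
i=50 'a': node 8→4 (via fail)
i=51 'b': node 4→13
i=52 'c': node 13→14  ** P4@[50:52],P7@[51:52]
i=53 'd': node 14→0 (via fail)
i=54 'b': node 0→1
i=55 'c': node 1→2  ** P7@[54:55]
i=56 'd': node 2→0 (via fail)

All matches (sorted): [[2,2],[7,7],[8,6],[13,4],[13,7],[14,3],[17,7],[24,7],[25,0],[25,2],[31,4],[31,7],[32,0],[32,2],[33,2],[36,2],[37,2],[39,5],[41,4],[41,7],[42,0],[42,2],[46,2],[52,4],[52,7],[55,7]]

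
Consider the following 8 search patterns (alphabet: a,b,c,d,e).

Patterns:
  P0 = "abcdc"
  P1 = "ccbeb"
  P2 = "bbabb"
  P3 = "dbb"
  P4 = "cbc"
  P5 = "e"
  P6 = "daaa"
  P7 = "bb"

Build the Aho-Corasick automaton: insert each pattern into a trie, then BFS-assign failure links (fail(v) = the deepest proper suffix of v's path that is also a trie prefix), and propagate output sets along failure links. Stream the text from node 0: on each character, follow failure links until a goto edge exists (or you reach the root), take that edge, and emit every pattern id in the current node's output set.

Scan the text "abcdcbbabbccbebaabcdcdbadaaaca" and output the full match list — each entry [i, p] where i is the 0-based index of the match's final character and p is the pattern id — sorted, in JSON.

Build automaton:
Trie nodes:
  0='ε' goto a→1 b→11 c→6 d→16 e→21
  1='a' goto b→2
  2='ab' goto c→3
  3='abc' goto d→4
  4='abcd' goto c→5
  5='abcdc' goto ·  [P0 ends]
  6='c' goto b→19 c→7
  7='cc' goto b→8
  8='ccb' goto e→9
  9='ccbe' goto b→10
  10='ccbeb' goto ·  [P1 ends]
  11='b' goto b→12
  12='bb' goto a→13  [P7 ends]
  13='bba' goto b→14
  14='bbab' goto b→15
  15='bbabb' goto ·  [P2 ends]
  16='d' goto a→22 b→17
  17='db' goto b→18
  18='dbb' goto ·  [P3 ends]
  19='cb' goto c→20
  20='cbc' goto ·  [P4 ends]
  21='e' goto ·  [P5 ends]
  22='da' goto a→23
  23='daa' goto a→24
  24='daaa' goto ·  [P6 ends]

BFS fail/out derivation:
  fail(1) 'a': from fail(0)=0 chase 'a': 0 ⇒ 0;  out=∅∪out(0)=∅
  fail(6) 'c': from fail(0)=0 chase 'c': 0 ⇒ 0;  out=∅∪out(0)=∅
  fail(11) 'b': from fail(0)=0 chase 'b': 0 ⇒ 0;  out=∅∪out(0)=∅
  fail(16) 'd': from fail(0)=0 chase 'd': 0 ⇒ 0;  out=∅∪out(0)=∅
  fail(21) 'e': from fail(0)=0 chase 'e': 0 ⇒ 0;  out={5}∪out(0)={5}
  fail(2) 'ab': from fail(1)=0 chase 'b': 0 ⇒ 11;  out=∅∪out(11)=∅
  fail(7) 'cc': from fail(6)=0 chase 'c': 0 ⇒ 6;  out=∅∪out(6)=∅
  fail(12) 'bb': from fail(11)=0 chase 'b': 0 ⇒ 11;  out={7}∪out(11)={7}
  fail(17) 'db': from fail(16)=0 chase 'b': 0 ⇒ 11;  out=∅∪out(11)=∅
  fail(19) 'cb': from fail(6)=0 chase 'b': 0 ⇒ 11;  out=∅∪out(11)=∅
  fail(22) 'da': from fail(16)=0 chase 'a': 0 ⇒ 1;  out=∅∪out(1)=∅
  fail(3) 'abc': from fail(2)=11 chase 'c': 11→0 ⇒ 6;  out=∅∪out(6)=∅
  fail(8) 'ccb': from fail(7)=6 chase 'b': 6 ⇒ 19;  out=∅∪out(19)=∅
  fail(13) 'bba': from fail(12)=11 chase 'a': 11→0 ⇒ 1;  out=∅∪out(1)=∅
  fail(18) 'dbb': from fail(17)=11 chase 'b': 11 ⇒ 12;  out={3}∪out(12)={3,7}
  fail(20) 'cbc': from fail(19)=11 chase 'c': 11→0 ⇒ 6;  out={4}∪out(6)={4}
  fail(23) 'daa': from fail(22)=1 chase 'a': 1→0 ⇒ 1;  out=∅∪out(1)=∅
  fail(4) 'abcd': from fail(3)=6 chase 'd': 6→0 ⇒ 16;  out=∅∪out(16)=∅
  fail(9) 'ccbe': from fail(8)=19 chase 'e': 19→11→0 ⇒ 21;  out=∅∪out(21)={5}
  fail(14) 'bbab': from fail(13)=1 chase 'b': 1 ⇒ 2;  out=∅∪out(2)=∅
  fail(24) 'daaa': from fail(23)=1 chase 'a': 1→0 ⇒ 1;  out={6}∪out(1)={6}
  fail(5) 'abcdc': from fail(4)=16 chase 'c': 16→0 ⇒ 6;  out={0}∪out(6)={0}
  fail(10) 'ccbeb': from fail(9)=21 chase 'b': 21→0 ⇒ 11;  out={1}∪out(11)={1}
  fail(15) 'bbabb': from fail(14)=2 chase 'b': 2→11 ⇒ 12;  out={2}∪out(12)={2,7}

Run:
[0] read 'a'  n0⇒n1
[1] read 'b'  n1⇒n2
[2] read 'c'  n2⇒n3
[3] read 'd'  n3⇒n4
[4] read 'c'  n4⇒n5  emit P0@[0:4]
[5] read 'b'  n5⇒n19 (via fail)
[6] read 'b'  n19⇒n12 (via fail)  emit P7@[5:6]
[7] read 'a'  n12⇒n13
[8] read 'b'  n13⇒n14
[9] read 'b'  n14⇒n15  emit P2@[5:9],P7@[8:9]
[10] read 'c'  n15⇒n6 (via fail)
[11] read 'c'  n6⇒n7
[12] read 'b'  n7⇒n8
[13] read 'e'  n8⇒n9  emit P5@[13:13]
[14] read 'b'  n9⇒n10  emit P1@[10:14]
[15] read 'a'  n10⇒n1 (via fail)
[16] read 'a'  n1⇒n1 (via fail)
[17] read 'b'  n1⇒n2
[18] read 'c'  n2⇒n3
[19] read 'd'  n3⇒n4
[20] read 'c'  n4⇒n5  emit P0@[16:20]
[21] read 'd'  n5⇒n16 (via fail)
[22] read 'b'  n16⇒n17
[23] read 'a'  n17⇒n1 (via fail)
[24] read 'd'  n1⇒n16 (via fail)
[25] read 'a'  n16⇒n22
[26] read 'a'  n22⇒n23
[27] read 'a'  n23⇒n24  emit P6@[24:27]
[28] read 'c'  n24⇒n6 (via fail)
[29] read 'a'  n6⇒n1 (via fail)

Matches: [[4,0],[6,7],[9,2],[9,7],[13,5],[14,1],[20,0],[27,6]]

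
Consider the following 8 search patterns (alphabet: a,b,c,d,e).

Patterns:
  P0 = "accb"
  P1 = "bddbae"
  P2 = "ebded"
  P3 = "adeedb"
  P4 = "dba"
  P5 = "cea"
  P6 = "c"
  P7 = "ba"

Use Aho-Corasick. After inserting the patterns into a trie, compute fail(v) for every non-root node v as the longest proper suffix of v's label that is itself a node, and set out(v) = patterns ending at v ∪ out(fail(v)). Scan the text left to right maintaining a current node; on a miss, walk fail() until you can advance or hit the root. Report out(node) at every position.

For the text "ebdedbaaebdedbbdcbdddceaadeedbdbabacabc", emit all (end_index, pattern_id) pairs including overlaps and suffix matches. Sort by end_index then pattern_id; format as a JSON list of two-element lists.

Build:
Trie (insert patterns):
  n0 'ε': a→1 b→5 c→24 d→21 e→11
  n1 'a': c→2 d→16
  n2 'ac': c→3
  n3 'acc': b→4
  n4 'accb': ·  [P0 ends]
  n5 'b': a→27 d→6
  n6 'bd': d→7
  n7 'bdd': b→8
  n8 'bddb': a→9
  n9 'bddba': e→10
  n10 'bddbae': ·  [P1 ends]
  n11 'e': b→12
  n12 'eb': d→13
  n13 'ebd': e→14
  n14 'ebde': d→15
  n15 'ebded': ·  [P2 ends]
  n16 'ad': e→17
  n17 'ade': e→18
  n18 'adee': d→19
  n19 'adeed': b→20
  n20 'adeedb': ·  [P3 ends]
  n21 'd': b→22
  n22 'db': a→23
  n23 'dba': ·  [P4 ends]
  n24 'c': e→25  [P6 ends]
  n25 'ce': a→26
  n26 'cea': ·  [P5 ends]
  n27 'ba': ·  [P7 ends]

BFS fail/out derivation:
  fail(1) 'a': from fail(0)=0 chase 'a': 0 ⇒ 0;  out=∅∪out(0)=∅
  fail(5) 'b': from fail(0)=0 chase 'b': 0 ⇒ 0;  out=∅∪out(0)=∅
  fail(11) 'e': from fail(0)=0 chase 'e': 0 ⇒ 0;  out=∅∪out(0)=∅
  fail(21) 'd': from fail(0)=0 chase 'd': 0 ⇒ 0;  out=∅∪out(0)=∅
  fail(24) 'c': from fail(0)=0 chase 'c': 0 ⇒ 0;  out={6}∪out(0)={6}
  fail(2) 'ac': from fail(1)=0 chase 'c': 0 ⇒ 24;  out=∅∪out(24)={6}
  fail(6) 'bd': from fail(5)=0 chase 'd': 0 ⇒ 21;  out=∅∪out(21)=∅
  fail(12) 'eb': from fail(11)=0 chase 'b': 0 ⇒ 5;  out=∅∪out(5)=∅
  fail(16) 'ad': from fail(1)=0 chase 'd': 0 ⇒ 21;  out=∅∪out(21)=∅
  fail(22) 'db': from fail(21)=0 chase 'b': 0 ⇒ 5;  out=∅∪out(5)=∅
  fail(25) 'ce': from fail(24)=0 chase 'e': 0 ⇒ 11;  out=∅∪out(11)=∅
  fail(27) 'ba': from fail(5)=0 chase 'a': 0 ⇒ 1;  out={7}∪out(1)={7}
  fail(3) 'acc': from fail(2)=24 chase 'c': 24→0 ⇒ 24;  out=∅∪out(24)={6}
  fail(7) 'bdd': from fail(6)=21 chase 'd': 21→0 ⇒ 21;  out=∅∪out(21)=∅
  fail(13) 'ebd': from fail(12)=5 chase 'd': 5 ⇒ 6;  out=∅∪out(6)=∅
  fail(17) 'ade': from fail(16)=21 chase 'e': 21→0 ⇒ 11;  out=∅∪out(11)=∅
  fail(23) 'dba': from fail(22)=5 chase 'a': 5 ⇒ 27;  out={4}∪out(27)={4,7}
  fail(26) 'cea': from fail(25)=11 chase 'a': 11→0 ⇒ 1;  out={5}∪out(1)={5}
  fail(4) 'accb': from fail(3)=24 chase 'b': 24→0 ⇒ 5;  out={0}∪out(5)={0}
  fail(8) 'bddb': from fail(7)=21 chase 'b': 21 ⇒ 22;  out=∅∪out(22)=∅
  fail(14) 'ebde': from fail(13)=6 chase 'e': 6→21→0 ⇒ 11;  out=∅∪out(11)=∅
  fail(18) 'adee': from fail(17)=11 chase 'e': 11→0 ⇒ 11;  out=∅∪out(11)=∅
  fail(9) 'bddba': from fail(8)=22 chase 'a': 22 ⇒ 23;  out=∅∪out(23)={4,7}
  fail(15) 'ebded': from fail(14)=11 chase 'd': 11→0 ⇒ 21;  out={2}∪out(21)={2}
  fail(19) 'adeed': from fail(18)=11 chase 'd': 11→0 ⇒ 21;  out=∅∪out(21)=∅
  fail(10) 'bddbae': from fail(9)=23 chase 'e': 23→27→1→0 ⇒ 11;  out={1}∪out(11)={1}
  fail(20) 'adeedb': from fail(19)=21 chase 'b': 21 ⇒ 22;  out={3}∪out(22)={3}

Run:
[0] read 'e'  n0⇒n11
[1] read 'b'  n11⇒n12
[2] read 'd'  n12⇒n13
[3] read 'e'  n13⇒n14
[4] read 'd'  n14⇒n15  ** P2@[0:4]
[5] read 'b'  n15⇒n22 ·f
[6] read 'a'  n22⇒n23  ** P4@[4:6],P7@[5:6]
[7] read 'a'  n23⇒n1 ·f
[8] read 'e'  n1⇒n11 ·f
[9] read 'b'  n11⇒n12
[10] read 'd'  n12⇒n13
[11] read 'e'  n13⇒n14
[12] read 'd'  n14⇒n15  ** P2@[8:12]
[13] read 'b'  n15⇒n22 ·f
[14] read 'b'  n22⇒n5 ·f
[15] read 'd'  n5⇒n6
[16] read 'c'  n6⇒n24 ·f  ** P6@[16:16]
[17] read 'b'  n24⇒n5 ·f
[18] read 'd'  n5⇒n6
[19] read 'd'  n6⇒n7
[20] read 'd'  n7⇒n21 ·f
[21] read 'c'  n21⇒n24 ·f  ** P6@[21:21]
[22] read 'e'  n24⇒n25
[23] read 'a'  n25⇒n26  ** P5@[21:23]
[24] read 'a'  n26⇒n1 ·f
[25] read 'd'  n1⇒n16
[26] read 'e'  n16⇒n17
[27] read 'e'  n17⇒n18
[28] read 'd'  n18⇒n19
[29] read 'b'  n19⇒n20  ** P3@[24:29]
[30] read 'd'  n20⇒n6 ·f
[31] read 'b'  n6⇒n22 ·f
[32] read 'a'  n22⇒n23  ** P4@[30:32],P7@[31:32]
[33] read 'b'  n23⇒n5 ·f
[34] read 'a'  n5⇒n27  ** P7@[33:34]
[35] read 'c'  n27⇒n2 ·f  ** P6@[35:35]
[36] read 'a'  n2⇒n1 ·f
[37] read 'b'  n1⇒n5 ·f
[38] read 'c'  n5⇒n24 ·f  ** P6@[38:38]

Matches: [[4,2],[6,4],[6,7],[12,2],[16,6],[21,6],[23,5],[29,3],[32,4],[32,7],[34,7],[35,6],[38,6]]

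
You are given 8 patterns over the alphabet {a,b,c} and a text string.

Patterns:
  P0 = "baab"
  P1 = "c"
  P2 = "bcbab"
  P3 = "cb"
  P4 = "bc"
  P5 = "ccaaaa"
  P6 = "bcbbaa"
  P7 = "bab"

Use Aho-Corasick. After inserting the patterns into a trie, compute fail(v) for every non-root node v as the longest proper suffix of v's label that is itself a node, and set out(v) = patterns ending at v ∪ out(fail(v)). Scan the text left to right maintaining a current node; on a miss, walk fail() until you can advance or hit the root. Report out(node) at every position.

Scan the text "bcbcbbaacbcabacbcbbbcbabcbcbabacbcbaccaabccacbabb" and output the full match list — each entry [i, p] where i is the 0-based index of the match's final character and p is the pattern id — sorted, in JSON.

Construct AC machine:
Trie (insert patterns):
  0='ε' goto b→1 c→5
  1='b' goto a→2 c→6
  2='ba' goto a→3 b→19
  3='baa' goto b→4
  4='baab' goto ·  [P0 ends]
  5='c' goto b→10 c→11  [P1 ends]
  6='bc' goto b→7  [P4 ends]
  7='bcb' goto a→8 b→16
  8='bcba' goto b→9
  9='bcbab' goto ·  [P2 ends]
  10='cb' goto ·  [P3 ends]
  11='cc' goto a→12
  12='cca' goto a→13
  13='ccaa' goto a→14
  14='ccaaa' goto a→15
  15='ccaaaa' goto ·  [P5 ends]
  16='bcbb' goto a→17
  17='bcbba' goto a→18
  18='bcbbaa' goto ·  [P6 ends]
  19='bab' goto ·  [P7 ends]

BFS fail/out derivation:
  fail(1) 'b': from fail(0)=0 chase 'b': 0 ⇒ 0;  out=∅∪out(0)=∅
  fail(5) 'c': from fail(0)=0 chase 'c': 0 ⇒ 0;  out={1}∪out(0)={1}
  fail(2) 'ba': from fail(1)=0 chase 'a': 0 ⇒ 0;  out=∅∪out(0)=∅
  fail(6) 'bc': from fail(1)=0 chase 'c': 0 ⇒ 5;  out={4}∪out(5)={1,4}
  fail(10) 'cb': from fail(5)=0 chase 'b': 0 ⇒ 1;  out={3}∪out(1)={3}
  fail(11) 'cc': from fail(5)=0 chase 'c': 0 ⇒ 5;  out=∅∪out(5)={1}
  fail(3) 'baa': from fail(2)=0 chase 'a': 0 ⇒ 0;  out=∅∪out(0)=∅
  fail(7) 'bcb': from fail(6)=5 chase 'b': 5 ⇒ 10;  out=∅∪out(10)={3}
  fail(12) 'cca': from fail(11)=5 chase 'a': 5→0 ⇒ 0;  out=∅∪out(0)=∅
  fail(19) 'bab': from fail(2)=0 chase 'b': 0 ⇒ 1;  out={7}∪out(1)={7}
  fail(4) 'baab': from fail(3)=0 chase 'b': 0 ⇒ 1;  out={0}∪out(1)={0}
  fail(8) 'bcba': from fail(7)=10 chase 'a': 10→1 ⇒ 2;  out=∅∪out(2)=∅
  fail(13) 'ccaa': from fail(12)=0 chase 'a': 0 ⇒ 0;  out=∅∪out(0)=∅
  fail(16) 'bcbb': from fail(7)=10 chase 'b': 10→1→0 ⇒ 1;  out=∅∪out(1)=∅
  fail(9) 'bcbab': from fail(8)=2 chase 'b': 2 ⇒ 19;  out={2}∪out(19)={2,7}
  fail(14) 'ccaaa': from fail(13)=0 chase 'a': 0 ⇒ 0;  out=∅∪out(0)=∅
  fail(17) 'bcbba': from fail(16)=1 chase 'a': 1 ⇒ 2;  out=∅∪out(2)=∅
  fail(15) 'ccaaaa': from fail(14)=0 chase 'a': 0 ⇒ 0;  out={5}∪out(0)={5}
  fail(18) 'bcbbaa': from fail(17)=2 chase 'a': 2 ⇒ 3;  out={6}∪out(3)={6}

Scan:
pos 0 'b': at 1
pos 1 'c': at 6  emit P1@[1:1],P4@[0:1]
pos 2 'b': at 7  emit P3@[1:2]
pos 3 'c': at 6 (fail-walked)  emit P1@[3:3],P4@[2:3]
pos 4 'b': at 7  emit P3@[3:4]
pos 5 'b': at 16
pos 6 'a': at 17
pos 7 'a': at 18  emit P6@[2:7]
pos 8 'c': at 5 (fail-walked)  emit P1@[8:8]
pos 9 'b': at 10  emit P3@[8:9]
pos 10 'c': at 6 (fail-walked)  emit P1@[10:10],P4@[9:10]
pos 11 'a': at 0 (fail-walked)
pos 12 'b': at 1
pos 13 'a': at 2
pos 14 'c': at 5 (fail-walked)  emit P1@[14:14]
pos 15 'b': at 10  emit P3@[14:15]
pos 16 'c': at 6 (fail-walked)  emit P1@[16:16],P4@[15:16]
pos 17 'b': at 7  emit P3@[16:17]
pos 18 'b': at 16
pos 19 'b': at 1 (fail-walked)
pos 20 'c': at 6  emit P1@[20:20],P4@[19:20]
pos 21 'b': at 7  emit P3@[20:21]
pos 22 'a': at 8
pos 23 'b': at 9  emit P2@[19:23],P7@[21:23]
pos 24 'c': at 6 (fail-walked)  emit P1@[24:24],P4@[23:24]
pos 25 'b': at 7  emit P3@[24:25]
pos 26 'c': at 6 (fail-walked)  emit P1@[26:26],P4@[25:26]
pos 27 'b': at 7  emit P3@[26:27]
pos 28 'a': at 8
pos 29 'b': at 9  emit P2@[25:29],P7@[27:29]
pos 30 'a': at 2 (fail-walked)
pos 31 'c': at 5 (fail-walked)  emit P1@[31:31]
pos 32 'b': at 10  emit P3@[31:32]
pos 33 'c': at 6 (fail-walked)  emit P1@[33:33],P4@[32:33]
pos 34 'b': at 7  emit P3@[33:34]
pos 35 'a': at 8
pos 36 'c': at 5 (fail-walked)  emit P1@[36:36]
pos 37 'c': at 11  emit P1@[37:37]
pos 38 'a': at 12
pos 39 'a': at 13
pos 40 'b': at 1 (fail-walked)
pos 41 'c': at 6  emit P1@[41:41],P4@[40:41]
pos 42 'c': at 11 (fail-walked)  emit P1@[42:42]
pos 43 'a': at 12
pos 44 'c': at 5 (fail-walked)  emit P1@[44:44]
pos 45 'b': at 10  emit P3@[44:45]
pos 46 'a': at 2 (fail-walked)
pos 47 'b': at 19  emit P7@[45:47]
pos 48 'b': at 1 (fail-walked)

All matches (sorted): [[1,1],[1,4],[2,3],[3,1],[3,4],[4,3],[7,6],[8,1],[9,3],[10,1],[10,4],[14,1],[15,3],[16,1],[16,4],[17,3],[20,1],[20,4],[21,3],[23,2],[23,7],[24,1],[24,4],[25,3],[26,1],[26,4],[27,3],[29,2],[29,7],[31,1],[32,3],[33,1],[33,4],[34,3],[36,1],[37,1],[41,1],[41,4],[42,1],[44,1],[45,3],[47,7]]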